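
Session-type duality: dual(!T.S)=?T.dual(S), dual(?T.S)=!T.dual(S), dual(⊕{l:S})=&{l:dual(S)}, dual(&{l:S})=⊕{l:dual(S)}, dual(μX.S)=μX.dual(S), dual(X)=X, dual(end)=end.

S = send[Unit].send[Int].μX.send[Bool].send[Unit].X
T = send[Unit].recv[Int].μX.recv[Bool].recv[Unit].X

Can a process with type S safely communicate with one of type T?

send[Unit] | send[Unit]  ✗ same direction on both sides — not dual

NO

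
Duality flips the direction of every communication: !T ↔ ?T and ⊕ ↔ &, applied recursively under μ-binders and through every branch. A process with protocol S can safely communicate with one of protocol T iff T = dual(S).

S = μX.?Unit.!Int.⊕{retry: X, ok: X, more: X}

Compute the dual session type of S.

μX = μX  (μ self-dual)
  ?Unit = !Unit
    !Int = ?Int
      ⊕{retry,ok,more} = &{retry,ok,more}  (internal→external)
        • retry:
          X self-dual
        • ok:
          X self-dual
        • more:
          X self-dual

μX.!Unit.?Int.&{retry: X, ok: X, more: X}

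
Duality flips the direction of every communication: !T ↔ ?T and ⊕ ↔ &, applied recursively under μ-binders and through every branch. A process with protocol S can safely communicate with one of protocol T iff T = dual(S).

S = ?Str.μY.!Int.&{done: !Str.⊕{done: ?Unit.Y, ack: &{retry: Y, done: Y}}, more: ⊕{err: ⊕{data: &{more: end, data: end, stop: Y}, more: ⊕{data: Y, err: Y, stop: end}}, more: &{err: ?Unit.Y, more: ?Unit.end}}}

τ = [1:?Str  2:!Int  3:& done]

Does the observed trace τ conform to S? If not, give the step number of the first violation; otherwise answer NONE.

[1] ?Str  ✓  state: μY.…
[2] !Int  ✓  state: &{done: !Str.⊕{done: ?Unit.μY.…, ack: &{retry: μY.…, done: μY.…}}, more: ⊕{err: ⊕{data: &{more: end, data: end, stop: μY.…}, more: ⊕{data: μY.…, err: μY.…, stop: end}}, more: &{err: ?Unit.μY.…, more: ?Unit.end}}}
[3] & done  ✓  state: !Str.⊕{done: ?Unit.μY.…, ack: &{retry: μY.…, done: μY.…}}
trace exhausted — no violation

NONE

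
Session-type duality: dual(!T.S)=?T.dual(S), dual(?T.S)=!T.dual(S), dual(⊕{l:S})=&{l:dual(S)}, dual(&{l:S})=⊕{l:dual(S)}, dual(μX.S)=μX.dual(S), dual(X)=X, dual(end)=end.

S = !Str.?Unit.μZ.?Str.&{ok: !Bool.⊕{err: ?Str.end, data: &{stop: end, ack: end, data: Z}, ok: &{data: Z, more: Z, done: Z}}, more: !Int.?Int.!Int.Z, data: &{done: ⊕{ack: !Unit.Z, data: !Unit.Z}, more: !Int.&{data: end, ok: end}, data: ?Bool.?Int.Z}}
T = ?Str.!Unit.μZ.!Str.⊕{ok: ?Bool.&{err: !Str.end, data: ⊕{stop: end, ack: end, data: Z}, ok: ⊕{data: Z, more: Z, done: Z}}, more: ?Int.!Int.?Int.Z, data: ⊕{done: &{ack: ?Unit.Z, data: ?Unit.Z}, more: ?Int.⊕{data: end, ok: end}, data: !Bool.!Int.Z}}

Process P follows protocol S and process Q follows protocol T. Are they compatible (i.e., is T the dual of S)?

!Str | ?Str  ✓
  ?Unit | !Unit  ✓
    μZ | μZ  ✓ (rec unchanged)
      ?Str | !Str  ✓
        &{ok,more,data} | ⊕{ok,more,data}  ✓ label sets agree
          [ok]
            !Bool | ?Bool  ✓
              ⊕{err,data,ok} | &{err,data,ok}  ✓ label sets agree
                [err]
                  ?Str | !Str  ✓
                    end | end  ✓
                [data]
                  &{stop,ack,data} | ⊕{stop,ack,data}  ✓ label sets agree
                    [stop]
                      end | end  ✓
                    [ack]
                      end | end  ✓
                    [data]
                      Z | Z  ✓
                [ok]
                  &{data,more,done} | ⊕{data,more,done}  ✓ label sets agree
                    [data]
                      Z | Z  ✓
                    [more]
                      Z | Z  ✓
                    [done]
                      Z | Z  ✓
          [more]
            !Int | ?Int  ✓
              ?Int | !Int  ✓
                !Int | ?Int  ✓
                  Z | Z  ✓
          [data]
            &{done,more,data} | ⊕{done,more,data}  ✓ label sets agree
              [done]
                ⊕{ack,data} | &{ack,data}  ✓ label sets agree
                  [ack]
                    !Unit | ?Unit  ✓
                      Z | Z  ✓
                  [data]
                    !Unit | ?Unit  ✓
                      Z | Z  ✓
              [more]
                !Int | ?Int  ✓
                  &{data,ok} | ⊕{data,ok}  ✓ label sets agree
                    [data]
                      end | end  ✓
                    [ok]
                      end | end  ✓
              [data]
                ?Bool | !Bool  ✓
                  ?Int | !Int  ✓
                    Z | Z  ✓

YES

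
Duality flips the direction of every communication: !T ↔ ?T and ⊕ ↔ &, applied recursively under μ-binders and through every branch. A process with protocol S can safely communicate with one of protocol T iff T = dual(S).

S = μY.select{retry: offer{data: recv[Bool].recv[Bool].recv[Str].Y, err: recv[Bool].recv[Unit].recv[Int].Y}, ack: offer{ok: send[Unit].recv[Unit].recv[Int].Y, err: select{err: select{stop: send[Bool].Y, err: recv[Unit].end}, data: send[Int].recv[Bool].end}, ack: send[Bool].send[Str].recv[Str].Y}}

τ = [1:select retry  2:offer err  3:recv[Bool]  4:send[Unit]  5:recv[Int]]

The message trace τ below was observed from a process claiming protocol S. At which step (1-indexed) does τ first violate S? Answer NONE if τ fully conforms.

4

@1 select retry  ok  state: offer{data: recv[Bool].recv[Bool].recv[Str].μY.…, err: recv[Bool].recv[Unit].recv[Int].μY.…}
@2 offer err  ok  state: recv[Bool].recv[Unit].recv[Int].μY.…
@3 recv[Bool]  ok  state: recv[Unit].recv[Int].μY.…
@4 got send[Unit], protocol expects recv[Unit]  ✗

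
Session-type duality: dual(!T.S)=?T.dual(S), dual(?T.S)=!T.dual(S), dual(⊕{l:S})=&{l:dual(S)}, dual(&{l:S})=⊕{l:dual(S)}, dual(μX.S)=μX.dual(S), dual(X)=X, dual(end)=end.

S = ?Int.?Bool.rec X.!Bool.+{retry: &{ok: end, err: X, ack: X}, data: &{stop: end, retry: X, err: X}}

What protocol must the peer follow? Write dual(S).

!Int.!Bool.rec X.?Bool.&{retry: +{ok: end, err: X, ack: X}, data: +{stop: end, retry: X, err: X}}

?Int → !Int
  ?Bool → !Bool
    rec X → rec X  (μ self-dual)
      !Bool → ?Bool
        +{retry,data} → &{retry,data}  (internal→external)
          case retry:
            &{ok,err,ack} → +{ok,err,ack}  (&→⊕)
              case ok:
                end ↦ end
              case err:
                X ↦ X
              case ack:
                X ↦ X
          case data:
            &{stop,retry,err} → +{stop,retry,err}  (&→⊕)
              case stop:
                end ↦ end
              case retry:
                X ↦ X
              case err:
                X ↦ X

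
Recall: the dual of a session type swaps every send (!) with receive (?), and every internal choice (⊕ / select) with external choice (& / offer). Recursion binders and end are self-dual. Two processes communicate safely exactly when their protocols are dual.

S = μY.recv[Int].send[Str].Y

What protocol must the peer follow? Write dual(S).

μY ↦ μY  (binder kept)
  recv[Int] ↦ send[Int]
    send[Str] ↦ recv[Str]
      Y self-dual

μY.send[Int].recv[Str].Y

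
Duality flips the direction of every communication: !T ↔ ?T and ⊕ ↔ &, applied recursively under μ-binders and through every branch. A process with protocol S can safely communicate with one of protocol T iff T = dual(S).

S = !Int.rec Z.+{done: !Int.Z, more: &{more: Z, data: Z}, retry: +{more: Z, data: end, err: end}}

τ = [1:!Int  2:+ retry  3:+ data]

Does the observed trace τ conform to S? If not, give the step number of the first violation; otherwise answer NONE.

NONE

@1 !Int  ok  state: rec Z.…
@2 + retry  ok  state: +{more: rec Z.…, data: end, err: end}
@3 + data  ok  state: end
all 3 steps conform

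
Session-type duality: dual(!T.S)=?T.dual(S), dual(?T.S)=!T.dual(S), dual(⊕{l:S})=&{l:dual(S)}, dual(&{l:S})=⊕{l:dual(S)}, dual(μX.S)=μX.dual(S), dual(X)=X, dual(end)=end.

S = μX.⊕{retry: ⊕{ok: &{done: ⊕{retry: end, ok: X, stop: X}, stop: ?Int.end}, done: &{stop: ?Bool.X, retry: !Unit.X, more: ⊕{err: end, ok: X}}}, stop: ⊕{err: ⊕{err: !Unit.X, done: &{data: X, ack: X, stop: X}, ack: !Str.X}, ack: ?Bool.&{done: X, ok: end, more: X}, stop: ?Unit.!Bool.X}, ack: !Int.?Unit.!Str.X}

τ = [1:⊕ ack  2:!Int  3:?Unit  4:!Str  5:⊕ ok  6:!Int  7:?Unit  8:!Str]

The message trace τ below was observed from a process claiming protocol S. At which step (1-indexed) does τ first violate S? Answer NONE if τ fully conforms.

[1] ⊕ ack  match  residual = !Int.?Unit.!Str.μX.…
[2] !Int  match  residual = ?Unit.!Str.μX.…
[3] ?Unit  match  residual = !Str.μX.…
[4] !Str  match  residual = μX.…
[5] got ⊕ ok, protocol expects ⊕ retry or ⊕ stop or ⊕ ack  ✗

5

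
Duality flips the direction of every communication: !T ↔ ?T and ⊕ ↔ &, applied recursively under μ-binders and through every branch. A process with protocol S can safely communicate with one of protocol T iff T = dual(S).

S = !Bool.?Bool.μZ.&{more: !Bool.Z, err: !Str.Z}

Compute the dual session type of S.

?Bool.!Bool.μZ.⊕{more: ?Bool.Z, err: ?Str.Z}

!Bool ↦ ?Bool
  ?Bool ↦ !Bool
    μZ ↦ μZ  (binder kept)
      &{more,err} ↦ ⊕{more,err}  (offer→select)
        case more:
          !Bool ↦ ?Bool
            dual(Z) = Z
        case err:
          !Str ↦ ?Str
            dual(Z) = Z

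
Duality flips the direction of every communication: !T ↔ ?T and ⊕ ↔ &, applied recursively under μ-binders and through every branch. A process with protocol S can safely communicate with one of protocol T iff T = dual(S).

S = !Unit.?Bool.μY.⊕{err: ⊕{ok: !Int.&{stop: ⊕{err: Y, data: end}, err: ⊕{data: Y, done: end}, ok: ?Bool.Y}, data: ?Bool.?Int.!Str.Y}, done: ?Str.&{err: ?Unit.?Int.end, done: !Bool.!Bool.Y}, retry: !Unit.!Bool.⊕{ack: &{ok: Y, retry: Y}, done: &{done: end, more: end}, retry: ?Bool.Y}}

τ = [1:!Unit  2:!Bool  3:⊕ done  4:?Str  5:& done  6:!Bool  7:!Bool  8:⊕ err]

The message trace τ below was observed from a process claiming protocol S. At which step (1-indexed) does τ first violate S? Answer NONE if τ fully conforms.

2

step 1: !Unit  ✓  state: ?Bool.μY.…
step 2: got !Bool, protocol expects ?Bool  ✗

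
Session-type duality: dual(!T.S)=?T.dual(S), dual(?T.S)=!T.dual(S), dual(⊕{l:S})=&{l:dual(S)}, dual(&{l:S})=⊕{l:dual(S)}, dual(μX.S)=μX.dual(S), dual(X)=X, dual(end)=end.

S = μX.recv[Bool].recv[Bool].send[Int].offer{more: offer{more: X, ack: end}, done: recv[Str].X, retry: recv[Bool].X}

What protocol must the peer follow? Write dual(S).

μX.send[Bool].send[Bool].recv[Int].select{more: select{more: X, ack: end}, done: send[Str].X, retry: send[Bool].X}

μX ↦ μX  (μ self-dual)
  recv[Bool] ↦ send[Bool]
    recv[Bool] ↦ send[Bool]
      send[Int] ↦ recv[Int]
        offer{more,done,retry} ↦ select{more,done,retry}  (external→internal)
          case more:
            offer{more,ack} ↦ select{more,ack}  (external→internal)
              case more:
                dual(X) = X
              case ack:
                dual(end) = end
          case done:
            recv[Str] ↦ send[Str]
              dual(X) = X
          case retry:
            recv[Bool] ↦ send[Bool]
              dual(X) = X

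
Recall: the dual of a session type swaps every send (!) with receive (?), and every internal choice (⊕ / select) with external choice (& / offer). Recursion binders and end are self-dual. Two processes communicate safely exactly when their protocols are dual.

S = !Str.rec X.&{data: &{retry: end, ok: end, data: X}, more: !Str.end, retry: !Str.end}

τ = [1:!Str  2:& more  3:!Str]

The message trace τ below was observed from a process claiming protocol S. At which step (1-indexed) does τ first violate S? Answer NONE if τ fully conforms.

NONE

[1] !Str  ✓  residual = rec X.…
[2] & more  ✓  residual = !Str.end
[3] !Str  ✓  residual = end
all 3 steps conform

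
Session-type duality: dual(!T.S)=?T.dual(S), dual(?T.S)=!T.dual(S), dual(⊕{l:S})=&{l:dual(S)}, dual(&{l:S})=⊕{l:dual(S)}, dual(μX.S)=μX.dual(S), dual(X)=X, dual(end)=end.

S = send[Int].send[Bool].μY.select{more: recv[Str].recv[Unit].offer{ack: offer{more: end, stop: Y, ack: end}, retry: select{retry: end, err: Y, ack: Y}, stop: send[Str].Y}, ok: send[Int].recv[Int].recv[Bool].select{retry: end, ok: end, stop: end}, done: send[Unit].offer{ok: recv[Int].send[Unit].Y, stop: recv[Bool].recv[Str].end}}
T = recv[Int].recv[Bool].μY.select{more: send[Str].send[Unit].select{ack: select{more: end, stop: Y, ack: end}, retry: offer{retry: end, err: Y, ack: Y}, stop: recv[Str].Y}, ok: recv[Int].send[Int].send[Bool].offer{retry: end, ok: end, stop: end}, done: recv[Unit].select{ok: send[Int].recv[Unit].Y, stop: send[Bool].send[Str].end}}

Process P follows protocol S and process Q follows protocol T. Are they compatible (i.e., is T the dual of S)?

send[Int] vs recv[Int]  match
  send[Bool] vs recv[Bool]  match
    μY vs μY  match (μ self-dual)
      select{more,ok,done} vs select{more,ok,done}  ✗ choice polarity not flipped — not dual

NO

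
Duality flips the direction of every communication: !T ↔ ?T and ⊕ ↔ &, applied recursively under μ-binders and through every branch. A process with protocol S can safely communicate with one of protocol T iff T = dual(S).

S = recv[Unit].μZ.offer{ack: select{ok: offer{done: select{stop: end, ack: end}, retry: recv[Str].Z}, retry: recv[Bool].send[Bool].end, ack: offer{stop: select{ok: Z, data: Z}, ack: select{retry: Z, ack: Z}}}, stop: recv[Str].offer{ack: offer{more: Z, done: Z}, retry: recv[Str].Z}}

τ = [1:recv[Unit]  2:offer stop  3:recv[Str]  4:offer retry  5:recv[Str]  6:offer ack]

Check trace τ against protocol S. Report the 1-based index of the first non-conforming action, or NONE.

NONE

step 1: recv[Unit]  ✓  state: μZ.…
step 2: offer stop  ✓  state: recv[Str].offer{ack: offer{more: μZ.…, done: μZ.…}, retry: recv[Str].μZ.…}
step 3: recv[Str]  ✓  state: offer{ack: offer{more: μZ.…, done: μZ.…}, retry: recv[Str].μZ.…}
step 4: offer retry  ✓  state: recv[Str].μZ.…
step 5: recv[Str]  ✓  state: μZ.…
step 6: offer ack  ✓  state: select{ok: offer{done: select{stop: end, ack: end}, retry: recv[Str].μZ.…}, retry: recv[Bool].send[Bool].end, ack: offer{stop: select{ok: μZ.…, data: μZ.…}, ack: select{retry: μZ.…, ack: μZ.…}}}
τ conforms to S (length 6)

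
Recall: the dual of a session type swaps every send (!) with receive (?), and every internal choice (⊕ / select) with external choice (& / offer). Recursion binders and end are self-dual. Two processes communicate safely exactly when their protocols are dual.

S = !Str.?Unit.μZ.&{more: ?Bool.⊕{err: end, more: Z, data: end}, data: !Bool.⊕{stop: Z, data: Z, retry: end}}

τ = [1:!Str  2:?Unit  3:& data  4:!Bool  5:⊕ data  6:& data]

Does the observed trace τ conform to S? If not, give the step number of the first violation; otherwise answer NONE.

[1] !Str  ✓  state: ?Unit.μZ.…
[2] ?Unit  ✓  state: μZ.…
[3] & data  ✓  state: !Bool.⊕{stop: μZ.…, data: μZ.…, retry: end}
[4] !Bool  ✓  state: ⊕{stop: μZ.…, data: μZ.…, retry: end}
[5] ⊕ data  ✓  state: μZ.…
[6] & data  ✓  state: !Bool.⊕{stop: μZ.…, data: μZ.…, retry: end}
τ conforms to S (length 6)

NONE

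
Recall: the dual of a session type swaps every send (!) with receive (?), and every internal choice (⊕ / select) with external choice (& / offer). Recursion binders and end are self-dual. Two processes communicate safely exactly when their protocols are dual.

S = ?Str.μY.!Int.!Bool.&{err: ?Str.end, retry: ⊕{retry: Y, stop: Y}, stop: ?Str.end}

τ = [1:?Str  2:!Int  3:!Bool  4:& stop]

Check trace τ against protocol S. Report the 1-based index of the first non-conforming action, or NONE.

@1 ?Str  match  state: μY.…
@2 !Int  match  state: !Bool.&{err: ?Str.end, retry: ⊕{retry: μY.…, stop: μY.…}, stop: ?Str.end}
@3 !Bool  match  state: &{err: ?Str.end, retry: ⊕{retry: μY.…, stop: μY.…}, stop: ?Str.end}
@4 & stop  match  state: ?Str.end
trace exhausted — no violation

NONE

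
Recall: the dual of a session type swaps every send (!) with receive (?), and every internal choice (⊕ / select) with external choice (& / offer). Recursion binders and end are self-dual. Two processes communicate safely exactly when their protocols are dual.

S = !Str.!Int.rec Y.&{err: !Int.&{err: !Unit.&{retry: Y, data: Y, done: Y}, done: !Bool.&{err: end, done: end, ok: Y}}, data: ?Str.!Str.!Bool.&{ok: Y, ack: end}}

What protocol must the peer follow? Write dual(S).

!Str = ?Str
  !Int = ?Int
    rec Y = rec Y  (binder kept)
      &{err,data} = +{err,data}  (offer→select)
        [err]
          !Int = ?Int
            &{err,done} = +{err,done}  (offer→select)
              [err]
                !Unit = ?Unit
                  &{retry,data,done} = +{retry,data,done}  (offer→select)
                    [retry]
                      Y ↦ Y
                    [data]
                      Y ↦ Y
                    [done]
                      Y ↦ Y
              [done]
                !Bool = ?Bool
                  &{err,done,ok} = +{err,done,ok}  (offer→select)
                    [err]
                      end ↦ end
                    [done]
                      end ↦ end
                    [ok]
                      Y ↦ Y
        [data]
          ?Str = !Str
            !Str = ?Str
              !Bool = ?Bool
                &{ok,ack} = +{ok,ack}  (offer→select)
                  [ok]
                    Y ↦ Y
                  [ack]
                    end ↦ end

?Str.?Int.rec Y.+{err: ?Int.+{err: ?Unit.+{retry: Y, data: Y, done: Y}, done: ?Bool.+{err: end, done: end, ok: Y}}, data: !Str.?Str.?Bool.+{ok: Y, ack: end}}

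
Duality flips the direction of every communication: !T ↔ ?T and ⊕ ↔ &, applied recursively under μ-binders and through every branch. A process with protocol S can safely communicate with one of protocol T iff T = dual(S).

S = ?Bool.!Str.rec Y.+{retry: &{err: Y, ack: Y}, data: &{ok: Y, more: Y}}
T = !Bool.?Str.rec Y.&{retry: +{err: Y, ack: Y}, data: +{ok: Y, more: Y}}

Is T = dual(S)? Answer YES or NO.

?Bool ‖ !Bool  ✓
  !Str ‖ ?Str  ✓
    rec Y ‖ rec Y  ✓ (rec unchanged)
      +{retry,data} ‖ &{retry,data}  ✓ same labels
        • retry:
          &{err,ack} ‖ +{err,ack}  ✓ same labels
            • err:
              Y ‖ Y  ✓
            • ack:
              Y ‖ Y  ✓
        • data:
          &{ok,more} ‖ +{ok,more}  ✓ same labels
            • ok:
              Y ‖ Y  ✓
            • more:
              Y ‖ Y  ✓

YES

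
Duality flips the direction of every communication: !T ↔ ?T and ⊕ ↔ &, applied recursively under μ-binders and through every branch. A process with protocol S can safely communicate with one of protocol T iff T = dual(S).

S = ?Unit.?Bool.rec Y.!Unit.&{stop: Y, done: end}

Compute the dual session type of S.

?Unit ↦ !Unit
  ?Bool ↦ !Bool
    rec Y ↦ rec Y  (binder kept)
      !Unit ↦ ?Unit
        &{stop,done} ↦ +{stop,done}  (&→⊕)
          case stop:
            dual(Y) = Y
          case done:
            dual(end) = end

!Unit.!Bool.rec Y.?Unit.+{stop: Y, done: end}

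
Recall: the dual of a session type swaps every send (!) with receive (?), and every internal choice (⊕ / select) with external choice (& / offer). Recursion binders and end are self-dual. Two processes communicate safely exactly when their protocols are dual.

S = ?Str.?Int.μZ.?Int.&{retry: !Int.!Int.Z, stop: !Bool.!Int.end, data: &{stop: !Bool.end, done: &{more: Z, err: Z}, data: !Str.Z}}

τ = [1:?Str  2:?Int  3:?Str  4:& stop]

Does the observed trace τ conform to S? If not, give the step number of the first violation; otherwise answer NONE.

3

@1 ?Str  ✓  now at ?Int.μZ.…
@2 ?Int  ✓  now at μZ.…
@3 got ?Str, protocol expects ?Int  ✗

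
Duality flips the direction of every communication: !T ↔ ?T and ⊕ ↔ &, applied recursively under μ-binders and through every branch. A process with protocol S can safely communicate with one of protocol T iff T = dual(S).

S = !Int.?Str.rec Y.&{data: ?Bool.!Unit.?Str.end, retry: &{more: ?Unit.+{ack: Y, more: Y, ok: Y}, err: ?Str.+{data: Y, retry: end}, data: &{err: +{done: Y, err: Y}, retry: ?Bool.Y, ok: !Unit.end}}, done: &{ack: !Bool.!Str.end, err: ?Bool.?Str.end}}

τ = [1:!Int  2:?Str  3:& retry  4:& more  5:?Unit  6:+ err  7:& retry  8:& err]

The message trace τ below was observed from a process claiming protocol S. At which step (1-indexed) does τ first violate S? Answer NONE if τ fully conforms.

6

@1 !Int  ✓  residual = ?Str.rec Y.…
@2 ?Str  ✓  residual = rec Y.…
@3 & retry  ✓  residual = &{more: ?Unit.+{ack: rec Y.…, more: rec Y.…, ok: rec Y.…}, err: ?Str.+{data: rec Y.…, retry: end}, data: &{err: +{done: rec Y.…, err: rec Y.…}, retry: ?Bool.rec Y.…, ok: !Unit.end}}
@4 & more  ✓  residual = ?Unit.+{ack: rec Y.…, more: rec Y.…, ok: rec Y.…}
@5 ?Unit  ✓  residual = +{ack: rec Y.…, more: rec Y.…, ok: rec Y.…}
@6 got + err, protocol expects + ack or + more or + ok  ✗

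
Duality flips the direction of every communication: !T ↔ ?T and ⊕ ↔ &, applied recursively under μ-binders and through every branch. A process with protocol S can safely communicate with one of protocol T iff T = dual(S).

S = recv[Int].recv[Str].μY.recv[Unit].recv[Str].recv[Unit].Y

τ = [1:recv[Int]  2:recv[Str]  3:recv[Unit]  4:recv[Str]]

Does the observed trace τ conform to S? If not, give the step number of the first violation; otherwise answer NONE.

NONE

step 1: recv[Int]  match  cont: recv[Str].μY.…
step 2: recv[Str]  match  cont: μY.…
step 3: recv[Unit]  match  cont: recv[Str].recv[Unit].μY.…
step 4: recv[Str]  match  cont: recv[Unit].μY.…
trace exhausted — no violation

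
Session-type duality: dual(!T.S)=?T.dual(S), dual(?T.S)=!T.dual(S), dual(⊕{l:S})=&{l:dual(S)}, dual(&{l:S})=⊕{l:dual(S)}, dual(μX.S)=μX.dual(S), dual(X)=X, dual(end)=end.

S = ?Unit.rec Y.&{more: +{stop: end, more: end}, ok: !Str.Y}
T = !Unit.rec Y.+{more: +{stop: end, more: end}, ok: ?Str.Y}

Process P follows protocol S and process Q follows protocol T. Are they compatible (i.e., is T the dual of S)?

NO

?Unit vs !Unit  ✓
  rec Y vs rec Y  ✓ (rec unchanged)
    &{more,ok} vs +{more,ok}  ✓ labels match
      case more:
        +{stop,more} vs +{stop,more}  ✗ choice polarity not flipped — not dual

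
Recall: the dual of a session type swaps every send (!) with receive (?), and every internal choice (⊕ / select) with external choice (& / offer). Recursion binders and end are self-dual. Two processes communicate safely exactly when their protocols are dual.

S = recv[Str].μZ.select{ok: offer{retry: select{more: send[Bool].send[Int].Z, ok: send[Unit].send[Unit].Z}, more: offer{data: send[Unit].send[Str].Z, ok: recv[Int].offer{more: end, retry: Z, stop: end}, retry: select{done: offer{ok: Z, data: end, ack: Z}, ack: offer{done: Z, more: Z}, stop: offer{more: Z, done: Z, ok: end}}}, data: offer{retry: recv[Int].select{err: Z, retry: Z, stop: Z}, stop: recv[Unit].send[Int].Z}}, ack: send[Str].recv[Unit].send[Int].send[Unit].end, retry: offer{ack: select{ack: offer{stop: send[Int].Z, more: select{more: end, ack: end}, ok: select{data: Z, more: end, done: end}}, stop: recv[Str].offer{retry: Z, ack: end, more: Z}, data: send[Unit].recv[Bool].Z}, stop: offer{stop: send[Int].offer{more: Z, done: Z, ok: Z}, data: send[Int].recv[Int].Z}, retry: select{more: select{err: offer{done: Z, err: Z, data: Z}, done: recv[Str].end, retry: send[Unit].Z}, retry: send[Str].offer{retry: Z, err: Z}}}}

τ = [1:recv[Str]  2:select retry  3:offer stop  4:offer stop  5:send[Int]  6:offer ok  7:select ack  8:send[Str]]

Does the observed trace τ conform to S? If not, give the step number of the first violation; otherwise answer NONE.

[1] recv[Str]  match  cont: μZ.…
[2] select retry  match  cont: offer{ack: select{ack: offer{stop: send[Int].μZ.…, more: select{more: end, ack: end}, ok: select{data: μZ.…, more: end, done: end}}, stop: recv[Str].offer{retry: μZ.…, ack: end, more: μZ.…}, data: send[Unit].recv[Bool].μZ.…}, stop: offer{stop: send[Int].offer{more: μZ.…, done: μZ.…, ok: μZ.…}, data: send[Int].recv[Int].μZ.…}, retry: select{more: select{err: offer{done: μZ.…, err: μZ.…, data: μZ.…}, done: recv[Str].end, retry: send[Unit].μZ.…}, retry: send[Str].offer{retry: μZ.…, err: μZ.…}}}
[3] offer stop  match  cont: offer{stop: send[Int].offer{more: μZ.…, done: μZ.…, ok: μZ.…}, data: send[Int].recv[Int].μZ.…}
[4] offer stop  match  cont: send[Int].offer{more: μZ.…, done: μZ.…, ok: μZ.…}
[5] send[Int]  match  cont: offer{more: μZ.…, done: μZ.…, ok: μZ.…}
[6] offer ok  match  cont: μZ.…
[7] select ack  match  cont: send[Str].recv[Unit].send[Int].send[Unit].end
[8] send[Str]  match  cont: recv[Unit].send[Int].send[Unit].end
τ conforms to S (length 8)

NONE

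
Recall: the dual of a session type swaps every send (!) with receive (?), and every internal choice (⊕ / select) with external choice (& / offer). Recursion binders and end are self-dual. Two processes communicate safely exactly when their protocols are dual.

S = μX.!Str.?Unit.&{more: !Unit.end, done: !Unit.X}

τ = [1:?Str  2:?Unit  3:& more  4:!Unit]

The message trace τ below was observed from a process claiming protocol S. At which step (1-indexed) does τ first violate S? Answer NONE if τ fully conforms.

[1] got ?Str, protocol expects !Str  ✗

1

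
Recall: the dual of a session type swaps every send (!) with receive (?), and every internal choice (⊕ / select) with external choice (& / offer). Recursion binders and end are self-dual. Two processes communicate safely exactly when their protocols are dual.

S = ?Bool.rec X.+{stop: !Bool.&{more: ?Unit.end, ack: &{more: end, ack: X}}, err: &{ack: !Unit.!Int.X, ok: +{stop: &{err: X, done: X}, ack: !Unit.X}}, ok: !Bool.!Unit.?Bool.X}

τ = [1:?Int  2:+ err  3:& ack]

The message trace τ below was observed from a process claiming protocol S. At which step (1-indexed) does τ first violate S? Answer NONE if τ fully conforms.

1

[1] got ?Int, protocol expects ?Bool  ✗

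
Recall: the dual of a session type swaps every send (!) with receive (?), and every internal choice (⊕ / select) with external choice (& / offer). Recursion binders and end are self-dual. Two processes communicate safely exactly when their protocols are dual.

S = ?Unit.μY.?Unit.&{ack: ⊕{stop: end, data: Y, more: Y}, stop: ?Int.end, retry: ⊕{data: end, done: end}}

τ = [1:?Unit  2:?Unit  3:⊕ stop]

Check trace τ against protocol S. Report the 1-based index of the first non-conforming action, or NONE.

3

step 1: ?Unit  ✓  now at μY.…
step 2: ?Unit  ✓  now at &{ack: ⊕{stop: end, data: μY.…, more: μY.…}, stop: ?Int.end, retry: ⊕{data: end, done: end}}
step 3: got ⊕ stop, protocol expects & ack or & stop or & retry  ✗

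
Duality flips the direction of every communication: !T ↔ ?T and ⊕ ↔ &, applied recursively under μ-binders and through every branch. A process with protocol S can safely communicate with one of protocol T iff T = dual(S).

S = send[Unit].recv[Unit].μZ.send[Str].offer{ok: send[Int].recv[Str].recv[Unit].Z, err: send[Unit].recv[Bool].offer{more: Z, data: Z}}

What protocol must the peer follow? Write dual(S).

recv[Unit].send[Unit].μZ.recv[Str].select{ok: recv[Int].send[Str].send[Unit].Z, err: recv[Unit].send[Bool].select{more: Z, data: Z}}

send[Unit] ↦ recv[Unit]
  recv[Unit] ↦ send[Unit]
    μZ ↦ μZ  (binder kept)
      send[Str] ↦ recv[Str]
        offer{ok,err} ↦ select{ok,err}  (external→internal)
          [ok]
            send[Int] ↦ recv[Int]
              recv[Str] ↦ send[Str]
                recv[Unit] ↦ send[Unit]
                  Z ↦ Z
          [err]
            send[Unit] ↦ recv[Unit]
              recv[Bool] ↦ send[Bool]
                offer{more,data} ↦ select{more,data}  (external→internal)
                  [more]
                    Z ↦ Z
                  [data]
                    Z ↦ Z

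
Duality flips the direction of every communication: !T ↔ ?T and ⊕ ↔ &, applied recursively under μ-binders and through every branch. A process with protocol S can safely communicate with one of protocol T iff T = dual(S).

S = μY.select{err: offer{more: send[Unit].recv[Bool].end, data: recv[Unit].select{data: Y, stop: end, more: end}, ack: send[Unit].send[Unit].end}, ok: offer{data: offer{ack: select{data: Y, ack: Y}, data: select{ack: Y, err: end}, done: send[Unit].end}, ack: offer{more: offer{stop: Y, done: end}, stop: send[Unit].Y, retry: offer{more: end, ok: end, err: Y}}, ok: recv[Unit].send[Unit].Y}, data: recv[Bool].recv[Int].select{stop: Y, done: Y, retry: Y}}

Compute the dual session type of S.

μY.offer{err: select{more: recv[Unit].send[Bool].end, data: send[Unit].offer{data: Y, stop: end, more: end}, ack: recv[Unit].recv[Unit].end}, ok: select{data: select{ack: offer{data: Y, ack: Y}, data: offer{ack: Y, err: end}, done: recv[Unit].end}, ack: select{more: select{stop: Y, done: end}, stop: recv[Unit].Y, retry: select{more: end, ok: end, err: Y}}, ok: send[Unit].recv[Unit].Y}, data: send[Bool].send[Int].offer{stop: Y, done: Y, retry: Y}}

μY ↦ μY  (μ self-dual)
  select{err,ok,data} ↦ offer{err,ok,data}  (⊕→&)
    case err:
      offer{more,data,ack} ↦ select{more,data,ack}  (external→internal)
        case more:
          send[Unit] ↦ recv[Unit]
            recv[Bool] ↦ send[Bool]
              dual(end) = end
        case data:
          recv[Unit] ↦ send[Unit]
            select{data,stop,more} ↦ offer{data,stop,more}  (⊕→&)
              case data:
                dual(Y) = Y
              case stop:
                dual(end) = end
              case more:
                dual(end) = end
        case ack:
          send[Unit] ↦ recv[Unit]
            send[Unit] ↦ recv[Unit]
              dual(end) = end
    case ok:
      offer{data,ack,ok} ↦ select{data,ack,ok}  (external→internal)
        case data:
          offer{ack,data,done} ↦ select{ack,data,done}  (external→internal)
            case ack:
              select{data,ack} ↦ offer{data,ack}  (⊕→&)
                case data:
                  dual(Y) = Y
                case ack:
                  dual(Y) = Y
            case data:
              select{ack,err} ↦ offer{ack,err}  (⊕→&)
                case ack:
                  dual(Y) = Y
                case err:
                  dual(end) = end
            case done:
              send[Unit] ↦ recv[Unit]
                dual(end) = end
        case ack:
          offer{more,stop,retry} ↦ select{more,stop,retry}  (external→internal)
            case more:
              offer{stop,done} ↦ select{stop,done}  (external→internal)
                case stop:
                  dual(Y) = Y
                case done:
                  dual(end) = end
            case stop:
              send[Unit] ↦ recv[Unit]
                dual(Y) = Y
            case retry:
              offer{more,ok,err} ↦ select{more,ok,err}  (external→internal)
                case more:
                  dual(end) = end
                case ok:
                  dual(end) = end
                case err:
                  dual(Y) = Y
        case ok:
          recv[Unit] ↦ send[Unit]
            send[Unit] ↦ recv[Unit]
              dual(Y) = Y
    case data:
      recv[Bool] ↦ send[Bool]
        recv[Int] ↦ send[Int]
          select{stop,done,retry} ↦ offer{stop,done,retry}  (⊕→&)
            case stop:
              dual(Y) = Y
            case done:
              dual(Y) = Y
            case retry:
              dual(Y) = Y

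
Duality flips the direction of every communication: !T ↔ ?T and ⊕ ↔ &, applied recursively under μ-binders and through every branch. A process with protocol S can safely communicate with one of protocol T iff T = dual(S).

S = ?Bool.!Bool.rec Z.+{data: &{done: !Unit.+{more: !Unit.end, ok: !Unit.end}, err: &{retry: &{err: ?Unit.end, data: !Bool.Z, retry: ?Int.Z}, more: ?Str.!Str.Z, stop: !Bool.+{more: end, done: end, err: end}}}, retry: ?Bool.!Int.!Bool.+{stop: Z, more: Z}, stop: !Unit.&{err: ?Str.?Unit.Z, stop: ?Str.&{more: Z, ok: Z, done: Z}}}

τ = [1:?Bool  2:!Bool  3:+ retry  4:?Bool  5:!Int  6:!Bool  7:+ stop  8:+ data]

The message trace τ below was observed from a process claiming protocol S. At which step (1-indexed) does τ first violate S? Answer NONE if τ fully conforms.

[1] ?Bool  match  now at !Bool.rec Z.…
[2] !Bool  match  now at rec Z.…
[3] + retry  match  now at ?Bool.!Int.!Bool.+{stop: rec Z.…, more: rec Z.…}
[4] ?Bool  match  now at !Int.!Bool.+{stop: rec Z.…, more: rec Z.…}
[5] !Int  match  now at !Bool.+{stop: rec Z.…, more: rec Z.…}
[6] !Bool  match  now at +{stop: rec Z.…, more: rec Z.…}
[7] + stop  match  now at rec Z.…
[8] + data  match  now at &{done: !Unit.+{more: !Unit.end, ok: !Unit.end}, err: &{retry: &{err: ?Unit.end, data: !Bool.rec Z.…, retry: ?Int.rec Z.…}, more: ?Str.!Str.rec Z.…, stop: !Bool.+{more: end, done: end, err: end}}}
τ conforms to S (length 8)

NONE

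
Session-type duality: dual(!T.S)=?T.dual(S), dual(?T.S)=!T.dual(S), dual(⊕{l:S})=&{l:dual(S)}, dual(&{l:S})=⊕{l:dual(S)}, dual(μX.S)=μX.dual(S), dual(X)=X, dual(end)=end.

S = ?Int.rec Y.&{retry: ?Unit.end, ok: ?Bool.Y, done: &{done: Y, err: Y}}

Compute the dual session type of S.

!Int.rec Y.+{retry: !Unit.end, ok: !Bool.Y, done: +{done: Y, err: Y}}

?Int ↦ !Int
  rec Y ↦ rec Y  (rec unchanged)
    &{retry,ok,done} ↦ +{retry,ok,done}  (&→⊕)
      [retry]
        ?Unit ↦ !Unit
          end self-dual
      [ok]
        ?Bool ↦ !Bool
          Y self-dual
      [done]
        &{done,err} ↦ +{done,err}  (&→⊕)
          [done]
            Y self-dual
          [err]
            Y self-dual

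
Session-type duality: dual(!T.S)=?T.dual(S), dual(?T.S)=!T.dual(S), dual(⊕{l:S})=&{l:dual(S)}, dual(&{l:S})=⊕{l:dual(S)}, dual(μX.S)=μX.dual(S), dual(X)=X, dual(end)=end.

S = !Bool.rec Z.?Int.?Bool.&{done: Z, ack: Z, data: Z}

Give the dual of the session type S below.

?Bool.rec Z.!Int.!Bool.+{done: Z, ack: Z, data: Z}

!Bool → ?Bool
  rec Z → rec Z  (binder kept)
    ?Int → !Int
      ?Bool → !Bool
        &{done,ack,data} → +{done,ack,data}  (offer→select)
          • done:
            Z ↦ Z
          • ack:
            Z ↦ Z
          • data:
            Z ↦ Z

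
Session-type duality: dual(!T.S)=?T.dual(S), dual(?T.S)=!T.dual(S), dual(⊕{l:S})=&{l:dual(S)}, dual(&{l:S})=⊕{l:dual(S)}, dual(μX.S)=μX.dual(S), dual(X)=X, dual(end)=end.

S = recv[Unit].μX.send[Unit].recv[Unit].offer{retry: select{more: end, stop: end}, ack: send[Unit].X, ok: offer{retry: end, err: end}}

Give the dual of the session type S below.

recv[Unit] = send[Unit]
  μX = μX  (binder kept)
    send[Unit] = recv[Unit]
      recv[Unit] = send[Unit]
        offer{retry,ack,ok} = select{retry,ack,ok}  (external→internal)
          [retry]
            select{more,stop} = offer{more,stop}  (internal→external)
              [more]
                dual(end) = end
              [stop]
                dual(end) = end
          [ack]
            send[Unit] = recv[Unit]
              dual(X) = X
          [ok]
            offer{retry,err} = select{retry,err}  (external→internal)
              [retry]
                dual(end) = end
              [err]
                dual(end) = end

send[Unit].μX.recv[Unit].send[Unit].select{retry: offer{more: end, stop: end}, ack: recv[Unit].X, ok: select{retry: end, err: end}}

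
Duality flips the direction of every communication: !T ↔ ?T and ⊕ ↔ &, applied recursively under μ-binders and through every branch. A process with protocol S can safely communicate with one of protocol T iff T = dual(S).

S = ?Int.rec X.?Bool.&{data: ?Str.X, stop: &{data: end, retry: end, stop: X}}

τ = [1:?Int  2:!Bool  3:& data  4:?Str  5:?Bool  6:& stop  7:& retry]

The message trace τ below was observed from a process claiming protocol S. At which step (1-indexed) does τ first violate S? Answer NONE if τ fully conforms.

2

@1 ?Int  match  state: rec X.…
@2 got !Bool, protocol expects ?Bool  ✗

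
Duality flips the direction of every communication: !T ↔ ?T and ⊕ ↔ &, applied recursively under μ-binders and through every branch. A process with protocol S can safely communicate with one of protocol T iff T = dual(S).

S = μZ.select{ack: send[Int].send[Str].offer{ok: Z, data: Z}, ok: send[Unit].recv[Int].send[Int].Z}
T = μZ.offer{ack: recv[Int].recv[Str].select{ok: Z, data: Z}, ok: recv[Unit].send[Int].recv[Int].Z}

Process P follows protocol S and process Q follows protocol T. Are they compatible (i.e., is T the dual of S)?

YES

μZ vs μZ  ok (μ self-dual)
  select{ack,ok} vs offer{ack,ok}  ok same labels
    • ack:
      send[Int] vs recv[Int]  ok
        send[Str] vs recv[Str]  ok
          offer{ok,data} vs select{ok,data}  ok same labels
            • ok:
              Z vs Z  ok
            • data:
              Z vs Z  ok
    • ok:
      send[Unit] vs recv[Unit]  ok
        recv[Int] vs send[Int]  ok
          send[Int] vs recv[Int]  ok
            Z vs Z  ok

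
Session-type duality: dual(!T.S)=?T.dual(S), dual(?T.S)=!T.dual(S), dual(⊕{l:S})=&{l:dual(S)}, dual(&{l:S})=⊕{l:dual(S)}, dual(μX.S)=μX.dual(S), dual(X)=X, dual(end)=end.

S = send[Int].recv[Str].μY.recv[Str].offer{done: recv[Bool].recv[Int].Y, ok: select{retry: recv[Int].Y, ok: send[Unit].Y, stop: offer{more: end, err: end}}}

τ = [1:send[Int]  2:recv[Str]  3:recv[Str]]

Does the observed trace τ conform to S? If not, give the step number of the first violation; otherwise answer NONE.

NONE

@1 send[Int]  ok  cont: recv[Str].μY.…
@2 recv[Str]  ok  cont: μY.…
@3 recv[Str]  ok  cont: offer{done: recv[Bool].recv[Int].μY.…, ok: select{retry: recv[Int].μY.…, ok: send[Unit].μY.…, stop: offer{more: end, err: end}}}
τ conforms to S (length 3)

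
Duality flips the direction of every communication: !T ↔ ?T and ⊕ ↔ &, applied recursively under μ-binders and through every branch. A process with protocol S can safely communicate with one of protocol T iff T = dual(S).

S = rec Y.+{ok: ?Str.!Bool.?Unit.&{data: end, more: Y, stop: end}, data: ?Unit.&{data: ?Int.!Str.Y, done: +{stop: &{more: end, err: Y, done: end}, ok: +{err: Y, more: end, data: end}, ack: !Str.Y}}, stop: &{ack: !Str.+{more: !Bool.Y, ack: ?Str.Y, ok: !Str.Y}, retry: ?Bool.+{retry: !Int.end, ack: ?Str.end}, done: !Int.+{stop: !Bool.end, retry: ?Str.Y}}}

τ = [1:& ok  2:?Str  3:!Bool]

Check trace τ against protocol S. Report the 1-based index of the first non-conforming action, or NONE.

@1 got & ok, protocol expects + ok or + data or + stop  ✗

1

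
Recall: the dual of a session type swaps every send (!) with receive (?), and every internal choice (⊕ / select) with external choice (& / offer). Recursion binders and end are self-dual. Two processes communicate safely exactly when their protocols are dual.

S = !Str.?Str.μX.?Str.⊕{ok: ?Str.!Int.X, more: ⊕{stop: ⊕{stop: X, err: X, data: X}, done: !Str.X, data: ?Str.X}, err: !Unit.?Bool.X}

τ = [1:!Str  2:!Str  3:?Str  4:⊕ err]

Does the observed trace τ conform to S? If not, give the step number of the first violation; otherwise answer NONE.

step 1: !Str  ✓  cont: ?Str.μX.…
step 2: got !Str, protocol expects ?Str  ✗

2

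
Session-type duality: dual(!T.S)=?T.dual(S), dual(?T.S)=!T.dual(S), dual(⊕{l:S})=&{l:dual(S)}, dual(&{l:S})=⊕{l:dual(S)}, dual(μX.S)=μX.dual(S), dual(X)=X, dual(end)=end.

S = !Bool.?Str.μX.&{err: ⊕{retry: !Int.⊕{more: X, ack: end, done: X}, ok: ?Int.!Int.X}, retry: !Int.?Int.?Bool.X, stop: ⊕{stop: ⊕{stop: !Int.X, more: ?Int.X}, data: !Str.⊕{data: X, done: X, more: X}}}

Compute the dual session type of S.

!Bool ↦ ?Bool
  ?Str ↦ !Str
    μX ↦ μX  (binder kept)
      &{err,retry,stop} ↦ ⊕{err,retry,stop}  (&→⊕)
        [err]
          ⊕{retry,ok} ↦ &{retry,ok}  (select→offer)
            [retry]
              !Int ↦ ?Int
                ⊕{more,ack,done} ↦ &{more,ack,done}  (select→offer)
                  [more]
                    dual(X) = X
                  [ack]
                    dual(end) = end
                  [done]
                    dual(X) = X
            [ok]
              ?Int ↦ !Int
                !Int ↦ ?Int
                  dual(X) = X
        [retry]
          !Int ↦ ?Int
            ?Int ↦ !Int
              ?Bool ↦ !Bool
                dual(X) = X
        [stop]
          ⊕{stop,data} ↦ &{stop,data}  (select→offer)
            [stop]
              ⊕{stop,more} ↦ &{stop,more}  (select→offer)
                [stop]
                  !Int ↦ ?Int
                    dual(X) = X
                [more]
                  ?Int ↦ !Int
                    dual(X) = X
            [data]
              !Str ↦ ?Str
                ⊕{data,done,more} ↦ &{data,done,more}  (select→offer)
                  [data]
                    dual(X) = X
                  [done]
                    dual(X) = X
                  [more]
                    dual(X) = X

?Bool.!Str.μX.⊕{err: &{retry: ?Int.&{more: X, ack: end, done: X}, ok: !Int.?Int.X}, retry: ?Int.!Int.!Bool.X, stop: &{stop: &{stop: ?Int.X, more: !Int.X}, data: ?Str.&{data: X, done: X, more: X}}}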